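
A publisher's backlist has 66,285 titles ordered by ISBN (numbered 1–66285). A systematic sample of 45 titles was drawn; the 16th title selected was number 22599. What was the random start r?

k = 66285/45 = 1473
r = 22599 − (16−1)×1473 = 22599 − 22095 = 504

504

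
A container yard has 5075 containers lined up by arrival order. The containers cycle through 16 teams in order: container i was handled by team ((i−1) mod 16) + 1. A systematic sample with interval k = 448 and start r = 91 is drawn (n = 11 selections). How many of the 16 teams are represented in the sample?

1

Consecutive selections differ by k = 448, so their team numbers differ by 448 mod 16 = 0.
gcd(448, 16) = 16, so the sample visits 16/16 = 1 distinct residues mod 16.
Start 91 is team 11; the teams hit are 11.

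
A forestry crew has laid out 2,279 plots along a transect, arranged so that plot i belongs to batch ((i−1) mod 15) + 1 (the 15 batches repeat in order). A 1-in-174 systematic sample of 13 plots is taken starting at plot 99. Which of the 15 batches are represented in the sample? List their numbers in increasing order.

3, 6, 9, 12, 15

Consecutive selections differ by k = 174, so their batch numbers differ by 174 mod 15 = 9.
gcd(174, 15) = 3, so the sample visits 15/3 = 5 distinct residues mod 15.
Start 99 is batch 9; the batches hit are 3, 6, 9, 12, 15.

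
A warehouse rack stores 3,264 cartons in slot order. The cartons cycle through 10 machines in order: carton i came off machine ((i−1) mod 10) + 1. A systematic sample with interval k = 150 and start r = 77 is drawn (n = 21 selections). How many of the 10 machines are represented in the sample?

Consecutive selections differ by k = 150, so their machine numbers differ by 150 mod 10 = 0.
gcd(150, 10) = 10, so the sample visits 10/10 = 1 distinct residues mod 10.
Start 77 is machine 7; the machines hit are 7.

1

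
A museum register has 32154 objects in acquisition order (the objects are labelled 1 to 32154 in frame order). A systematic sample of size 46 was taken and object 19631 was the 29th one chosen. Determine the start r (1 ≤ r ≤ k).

59

k = 32154/46 = 699
r = 19631 − (29−1)×699 = 19631 − 19572 = 59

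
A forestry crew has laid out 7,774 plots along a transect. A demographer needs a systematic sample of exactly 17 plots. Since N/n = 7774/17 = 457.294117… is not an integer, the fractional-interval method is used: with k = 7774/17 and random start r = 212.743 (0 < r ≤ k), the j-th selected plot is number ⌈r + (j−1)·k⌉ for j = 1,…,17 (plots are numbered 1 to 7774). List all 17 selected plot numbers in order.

213, 671, 1128, 1585, 2042, 2500, 2957, 3414, 3872, 4329, 4786, 5243, 5701, 6158, 6615, 7073, 7530

j=1: r + 0k = 212.743 → ⌈·⌉ = 213
j=2: r + 1k = 670.037117… → ⌈·⌉ = 671
j=3: r + 2k = 1127.331235… → ⌈·⌉ = 1128
j=4: r + 3k = 1584.625352… → ⌈·⌉ = 1585
j=5: r + 4k = 2041.919470… → ⌈·⌉ = 2042
j=6: r + 5k = 2499.213588… → ⌈·⌉ = 2500
j=7: r + 6k = 2956.507705… → ⌈·⌉ = 2957
j=8: r + 7k = 3413.801823… → ⌈·⌉ = 3414
j=9: r + 8k = 3871.095941… → ⌈·⌉ = 3872
j=10: r + 9k = 4328.390058… → ⌈·⌉ = 4329
j=11: r + 10k = 4785.684176… → ⌈·⌉ = 4786
j=12: r + 11k = 5242.978294… → ⌈·⌉ = 5243
j=13: r + 12k = 5700.272411… → ⌈·⌉ = 5701
j=14: r + 13k = 6157.566529… → ⌈·⌉ = 6158
j=15: r + 14k = 6614.860647… → ⌈·⌉ = 6615
j=16: r + 15k = 7072.154764… → ⌈·⌉ = 7073
j=17: r + 16k = 7529.448882… → ⌈·⌉ = 7530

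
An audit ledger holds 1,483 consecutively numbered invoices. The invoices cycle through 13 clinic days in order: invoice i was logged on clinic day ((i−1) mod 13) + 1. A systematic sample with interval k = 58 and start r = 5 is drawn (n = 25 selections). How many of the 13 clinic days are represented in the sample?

13

Consecutive selections differ by k = 58, so their clinic day numbers differ by 58 mod 13 = 6.
gcd(58, 13) = 1, so the sample visits 13/1 = 13 distinct residues mod 13.
Start 5 is clinic day 5; the clinic days hit are 1, 2, 3, 4, 5, 6, 7, 8, 9, 10, 11, 12, 13.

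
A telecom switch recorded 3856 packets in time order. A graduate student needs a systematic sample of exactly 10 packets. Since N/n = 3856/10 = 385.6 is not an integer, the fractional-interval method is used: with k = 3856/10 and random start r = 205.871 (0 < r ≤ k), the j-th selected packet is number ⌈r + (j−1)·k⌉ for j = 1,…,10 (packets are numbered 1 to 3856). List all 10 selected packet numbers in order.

j=1: r + 0k = 205.871 → ⌈·⌉ = 206
j=2: r + 1k = 591.471 → ⌈·⌉ = 592
j=3: r + 2k = 977.071 → ⌈·⌉ = 978
j=4: r + 3k = 1362.671 → ⌈·⌉ = 1363
j=5: r + 4k = 1748.271 → ⌈·⌉ = 1749
j=6: r + 5k = 2133.871 → ⌈·⌉ = 2134
j=7: r + 6k = 2519.471 → ⌈·⌉ = 2520
j=8: r + 7k = 2905.071 → ⌈·⌉ = 2906
j=9: r + 8k = 3290.671 → ⌈·⌉ = 3291
j=10: r + 9k = 3676.271 → ⌈·⌉ = 3677

206, 592, 978, 1363, 1749, 2134, 2520, 2906, 3291, 3677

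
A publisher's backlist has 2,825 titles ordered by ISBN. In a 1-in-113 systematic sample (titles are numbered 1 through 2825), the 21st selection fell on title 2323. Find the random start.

63

k = 113
r = 2323 − (21−1)×113 = 2323 − 2260 = 63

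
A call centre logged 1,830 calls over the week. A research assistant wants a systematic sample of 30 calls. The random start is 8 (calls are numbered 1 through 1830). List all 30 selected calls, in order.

k = N/n = 1830/30 = 61
call 1: 8
call 2: 8 + 61 = 69
call 3: 69 + 61 = 130
call 4: 130 + 61 = 191
call 5: 191 + 61 = 252
call 6: 252 + 61 = 313
call 7: 313 + 61 = 374
call 8: 374 + 61 = 435
call 9: 435 + 61 = 496
call 10: 496 + 61 = 557
call 11: 557 + 61 = 618
call 12: 618 + 61 = 679
call 13: 679 + 61 = 740
call 14: 740 + 61 = 801
call 15: 801 + 61 = 862
call 16: 862 + 61 = 923
call 17: 923 + 61 = 984
call 18: 984 + 61 = 1045
call 19: 1045 + 61 = 1106
call 20: 1106 + 61 = 1167
call 21: 1167 + 61 = 1228
call 22: 1228 + 61 = 1289
call 23: 1289 + 61 = 1350
call 24: 1350 + 61 = 1411
call 25: 1411 + 61 = 1472
call 26: 1472 + 61 = 1533
call 27: 1533 + 61 = 1594
call 28: 1594 + 61 = 1655
call 29: 1655 + 61 = 1716
call 30: 1716 + 61 = 1777

8, 69, 130, 191, 252, 313, 374, 435, 496, 557, 618, 679, 740, 801, 862, 923, 984, 1045, 1106, 1167, 1228, 1289, 1350, 1411, 1472, 1533, 1594, 1655, 1716, 1777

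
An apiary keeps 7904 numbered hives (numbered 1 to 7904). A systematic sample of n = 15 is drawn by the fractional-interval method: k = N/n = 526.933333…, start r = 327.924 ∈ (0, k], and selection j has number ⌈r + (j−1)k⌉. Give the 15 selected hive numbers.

328, 855, 1382, 1909, 2436, 2963, 3490, 4017, 4544, 5071, 5598, 6125, 6652, 7179, 7705

j=1: r + 0k = 327.924 → ⌈·⌉ = 328
j=2: r + 1k = 854.857333… → ⌈·⌉ = 855
j=3: r + 2k = 1381.790666… → ⌈·⌉ = 1382
j=4: r + 3k = 1908.724 → ⌈·⌉ = 1909
j=5: r + 4k = 2435.657333… → ⌈·⌉ = 2436
j=6: r + 5k = 2962.590666… → ⌈·⌉ = 2963
j=7: r + 6k = 3489.524 → ⌈·⌉ = 3490
j=8: r + 7k = 4016.457333… → ⌈·⌉ = 4017
j=9: r + 8k = 4543.390666… → ⌈·⌉ = 4544
j=10: r + 9k = 5070.324 → ⌈·⌉ = 5071
j=11: r + 10k = 5597.257333… → ⌈·⌉ = 5598
j=12: r + 11k = 6124.190666… → ⌈·⌉ = 6125
j=13: r + 12k = 6651.124 → ⌈·⌉ = 6652
j=14: r + 13k = 7178.057333… → ⌈·⌉ = 7179
j=15: r + 14k = 7704.990666… → ⌈·⌉ = 7705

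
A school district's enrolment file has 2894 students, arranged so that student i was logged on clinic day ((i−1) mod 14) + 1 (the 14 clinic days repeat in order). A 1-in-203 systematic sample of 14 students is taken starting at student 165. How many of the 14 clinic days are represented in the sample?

2

Consecutive selections differ by k = 203, so their clinic day numbers differ by 203 mod 14 = 7.
gcd(203, 14) = 7, so the sample visits 14/7 = 2 distinct residues mod 14.
Start 165 is clinic day 11; the clinic days hit are 4, 11.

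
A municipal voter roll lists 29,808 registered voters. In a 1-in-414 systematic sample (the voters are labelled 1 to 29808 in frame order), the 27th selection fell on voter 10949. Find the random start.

k = 414
r = 10949 − (27−1)×414 = 10949 − 10764 = 185

185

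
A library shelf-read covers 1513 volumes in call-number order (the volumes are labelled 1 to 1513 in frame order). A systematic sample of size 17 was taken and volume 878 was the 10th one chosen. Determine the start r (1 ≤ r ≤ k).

77

k = 1513/17 = 89
r = 878 − (10−1)×89 = 878 − 801 = 77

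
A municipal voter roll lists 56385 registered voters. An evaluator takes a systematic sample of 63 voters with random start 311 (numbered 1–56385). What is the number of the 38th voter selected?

33426

k = 56385/63 = 895
38th selection = r + (38−1)·k = 311 + 37×895 = 311 + 33115 = 33426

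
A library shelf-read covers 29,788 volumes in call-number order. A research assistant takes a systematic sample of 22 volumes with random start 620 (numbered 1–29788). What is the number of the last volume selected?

k = 29788/22 = 1354
22nd selection = r + (22−1)·k = 620 + 21×1354 = 620 + 28434 = 29054

29054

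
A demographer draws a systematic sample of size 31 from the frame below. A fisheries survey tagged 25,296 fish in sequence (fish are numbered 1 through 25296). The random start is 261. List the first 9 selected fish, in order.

k = N/n = 25296/31 = 816
fish 1: 261
fish 2: 261 + 816 = 1077
fish 3: 1077 + 816 = 1893
fish 4: 1893 + 816 = 2709
fish 5: 2709 + 816 = 3525
fish 6: 3525 + 816 = 4341
fish 7: 4341 + 816 = 5157
fish 8: 5157 + 816 = 5973
fish 9: 5973 + 816 = 6789

261, 1077, 1893, 2709, 3525, 4341, 5157, 5973, 6789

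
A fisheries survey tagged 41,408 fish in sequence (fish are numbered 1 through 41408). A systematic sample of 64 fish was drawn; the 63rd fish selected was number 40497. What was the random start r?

383

k = 41408/64 = 647
r = 40497 − (63−1)×647 = 40497 − 40114 = 383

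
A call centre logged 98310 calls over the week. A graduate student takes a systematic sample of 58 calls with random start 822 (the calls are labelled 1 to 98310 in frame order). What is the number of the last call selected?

97437

k = 98310/58 = 1695
58th selection = r + (58−1)·k = 822 + 57×1695 = 822 + 96615 = 97437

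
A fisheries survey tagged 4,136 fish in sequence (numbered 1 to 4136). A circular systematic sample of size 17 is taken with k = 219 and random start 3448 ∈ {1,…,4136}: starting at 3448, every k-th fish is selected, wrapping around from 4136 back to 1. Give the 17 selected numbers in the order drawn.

3448, 3667, 3886, 4105, 188, 407, 626, 845, 1064, 1283, 1502, 1721, 1940, 2159, 2378, 2597, 2816

Selection 1: 3448
Selection 2: 3448 + 219 = 3667
Selection 3: 3667 + 219 = 3886
Selection 4: 3886 + 219 = 4105
Selection 5: 4105 + 219 = 4324 → 4324 − 4136 = 188
Selection 6: 188 + 219 = 407
Selection 7: 407 + 219 = 626
Selection 8: 626 + 219 = 845
Selection 9: 845 + 219 = 1064
Selection 10: 1064 + 219 = 1283
Selection 11: 1283 + 219 = 1502
Selection 12: 1502 + 219 = 1721
Selection 13: 1721 + 219 = 1940
Selection 14: 1940 + 219 = 2159
Selection 15: 2159 + 219 = 2378
Selection 16: 2378 + 219 = 2597
Selection 17: 2597 + 219 = 2816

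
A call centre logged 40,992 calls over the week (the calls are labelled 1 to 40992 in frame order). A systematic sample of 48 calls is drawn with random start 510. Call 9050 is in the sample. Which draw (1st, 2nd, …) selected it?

11

k = 40992/48 = 854
position = (9050 − 510)/854 + 1 = 8540/854 + 1 = 10 + 1 = 11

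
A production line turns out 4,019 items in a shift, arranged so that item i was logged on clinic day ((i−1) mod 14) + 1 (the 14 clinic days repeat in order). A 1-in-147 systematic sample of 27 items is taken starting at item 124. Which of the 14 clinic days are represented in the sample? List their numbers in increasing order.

Consecutive selections differ by k = 147, so their clinic day numbers differ by 147 mod 14 = 7.
gcd(147, 14) = 7, so the sample visits 14/7 = 2 distinct residues mod 14.
Start 124 is clinic day 12; the clinic days hit are 5, 12.

5, 12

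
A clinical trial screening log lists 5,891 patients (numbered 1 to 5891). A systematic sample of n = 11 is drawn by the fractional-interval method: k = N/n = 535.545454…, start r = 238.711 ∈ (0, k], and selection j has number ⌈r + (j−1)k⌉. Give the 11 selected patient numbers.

239, 775, 1310, 1846, 2381, 2917, 3452, 3988, 4524, 5059, 5595

j=1: r + 0k = 238.711 → ⌈·⌉ = 239
j=2: r + 1k = 774.256454… → ⌈·⌉ = 775
j=3: r + 2k = 1309.801909… → ⌈·⌉ = 1310
j=4: r + 3k = 1845.347363… → ⌈·⌉ = 1846
j=5: r + 4k = 2380.892818… → ⌈·⌉ = 2381
j=6: r + 5k = 2916.438272… → ⌈·⌉ = 2917
j=7: r + 6k = 3451.983727… → ⌈·⌉ = 3452
j=8: r + 7k = 3987.529181… → ⌈·⌉ = 3988
j=9: r + 8k = 4523.074636… → ⌈·⌉ = 4524
j=10: r + 9k = 5058.620090… → ⌈·⌉ = 5059
j=11: r + 10k = 5594.165545… → ⌈·⌉ = 5595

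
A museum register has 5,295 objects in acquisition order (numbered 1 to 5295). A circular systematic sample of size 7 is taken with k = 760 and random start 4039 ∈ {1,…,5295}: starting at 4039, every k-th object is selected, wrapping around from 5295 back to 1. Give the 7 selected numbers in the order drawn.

4039, 4799, 264, 1024, 1784, 2544, 3304

Selection 1: 4039
Selection 2: 4039 + 760 = 4799
Selection 3: 4799 + 760 = 5559 → 5559 − 5295 = 264
Selection 4: 264 + 760 = 1024
Selection 5: 1024 + 760 = 1784
Selection 6: 1784 + 760 = 2544
Selection 7: 2544 + 760 = 3304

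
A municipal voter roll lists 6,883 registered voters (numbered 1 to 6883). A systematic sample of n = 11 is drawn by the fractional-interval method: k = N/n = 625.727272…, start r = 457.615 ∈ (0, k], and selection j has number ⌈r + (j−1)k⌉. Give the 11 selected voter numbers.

458, 1084, 1710, 2335, 2961, 3587, 4212, 4838, 5464, 6090, 6715

j=1: r + 0k = 457.615 → ⌈·⌉ = 458
j=2: r + 1k = 1083.342272… → ⌈·⌉ = 1084
j=3: r + 2k = 1709.069545… → ⌈·⌉ = 1710
j=4: r + 3k = 2334.796818… → ⌈·⌉ = 2335
j=5: r + 4k = 2960.524090… → ⌈·⌉ = 2961
j=6: r + 5k = 3586.251363… → ⌈·⌉ = 3587
j=7: r + 6k = 4211.978636… → ⌈·⌉ = 4212
j=8: r + 7k = 4837.705909… → ⌈·⌉ = 4838
j=9: r + 8k = 5463.433181… → ⌈·⌉ = 5464
j=10: r + 9k = 6089.160454… → ⌈·⌉ = 6090
j=11: r + 10k = 6714.887727… → ⌈·⌉ = 6715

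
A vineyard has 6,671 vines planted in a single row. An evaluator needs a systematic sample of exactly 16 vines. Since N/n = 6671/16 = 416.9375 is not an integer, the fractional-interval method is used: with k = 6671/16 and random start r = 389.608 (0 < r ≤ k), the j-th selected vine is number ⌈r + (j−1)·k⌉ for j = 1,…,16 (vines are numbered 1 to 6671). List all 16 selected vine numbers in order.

390, 807, 1224, 1641, 2058, 2475, 2892, 3309, 3726, 4143, 4559, 4976, 5393, 5810, 6227, 6644

j=1: r + 0k = 389.608 → ⌈·⌉ = 390
j=2: r + 1k = 806.5455 → ⌈·⌉ = 807
j=3: r + 2k = 1223.483 → ⌈·⌉ = 1224
j=4: r + 3k = 1640.4205 → ⌈·⌉ = 1641
j=5: r + 4k = 2057.358 → ⌈·⌉ = 2058
j=6: r + 5k = 2474.2955 → ⌈·⌉ = 2475
j=7: r + 6k = 2891.233 → ⌈·⌉ = 2892
j=8: r + 7k = 3308.1705 → ⌈·⌉ = 3309
j=9: r + 8k = 3725.108 → ⌈·⌉ = 3726
j=10: r + 9k = 4142.0455 → ⌈·⌉ = 4143
j=11: r + 10k = 4558.983 → ⌈·⌉ = 4559
j=12: r + 11k = 4975.9205 → ⌈·⌉ = 4976
j=13: r + 12k = 5392.858 → ⌈·⌉ = 5393
j=14: r + 13k = 5809.7955 → ⌈·⌉ = 5810
j=15: r + 14k = 6226.733 → ⌈·⌉ = 6227
j=16: r + 15k = 6643.6705 → ⌈·⌉ = 6644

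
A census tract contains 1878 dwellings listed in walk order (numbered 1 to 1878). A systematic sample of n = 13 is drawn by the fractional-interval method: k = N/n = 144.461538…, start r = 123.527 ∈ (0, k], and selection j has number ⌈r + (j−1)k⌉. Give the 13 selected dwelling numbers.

124, 268, 413, 557, 702, 846, 991, 1135, 1280, 1424, 1569, 1713, 1858

j=1: r + 0k = 123.527 → ⌈·⌉ = 124
j=2: r + 1k = 267.988538… → ⌈·⌉ = 268
j=3: r + 2k = 412.450076… → ⌈·⌉ = 413
j=4: r + 3k = 556.911615… → ⌈·⌉ = 557
j=5: r + 4k = 701.373153… → ⌈·⌉ = 702
j=6: r + 5k = 845.834692… → ⌈·⌉ = 846
j=7: r + 6k = 990.296230… → ⌈·⌉ = 991
j=8: r + 7k = 1134.757769… → ⌈·⌉ = 1135
j=9: r + 8k = 1279.219307… → ⌈·⌉ = 1280
j=10: r + 9k = 1423.680846… → ⌈·⌉ = 1424
j=11: r + 10k = 1568.142384… → ⌈·⌉ = 1569
j=12: r + 11k = 1712.603923… → ⌈·⌉ = 1713
j=13: r + 12k = 1857.065461… → ⌈·⌉ = 1858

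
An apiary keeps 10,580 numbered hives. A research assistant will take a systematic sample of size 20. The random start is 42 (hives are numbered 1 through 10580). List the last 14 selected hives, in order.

3216, 3745, 4274, 4803, 5332, 5861, 6390, 6919, 7448, 7977, 8506, 9035, 9564, 10093

k = N/n = 10580/20 = 529
7th selection = 42 + 6×529 = 3216
8th: 3216 + 529 = 3745
9th: 3745 + 529 = 4274
10th: 4274 + 529 = 4803
11th: 4803 + 529 = 5332
12th: 5332 + 529 = 5861
13th: 5861 + 529 = 6390
14th: 6390 + 529 = 6919
15th: 6919 + 529 = 7448
16th: 7448 + 529 = 7977
17th: 7977 + 529 = 8506
18th: 8506 + 529 = 9035
19th: 9035 + 529 = 9564
20th: 9564 + 529 = 10093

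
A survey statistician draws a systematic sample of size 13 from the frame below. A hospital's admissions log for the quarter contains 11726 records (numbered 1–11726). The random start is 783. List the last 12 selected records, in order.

k = N/n = 11726/13 = 902
2nd selection = 783 + 1×902 = 1685
3rd: 1685 + 902 = 2587
4th: 2587 + 902 = 3489
5th: 3489 + 902 = 4391
6th: 4391 + 902 = 5293
7th: 5293 + 902 = 6195
8th: 6195 + 902 = 7097
9th: 7097 + 902 = 7999
10th: 7999 + 902 = 8901
11th: 8901 + 902 = 9803
12th: 9803 + 902 = 10705
13th: 10705 + 902 = 11607

1685, 2587, 3489, 4391, 5293, 6195, 7097, 7999, 8901, 9803, 10705, 11607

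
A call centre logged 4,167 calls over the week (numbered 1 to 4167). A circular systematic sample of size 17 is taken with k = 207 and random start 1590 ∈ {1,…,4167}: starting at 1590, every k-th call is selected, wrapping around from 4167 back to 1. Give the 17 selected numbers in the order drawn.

Selection 1: 1590
Selection 2: 1590 + 207 = 1797
Selection 3: 1797 + 207 = 2004
Selection 4: 2004 + 207 = 2211
Selection 5: 2211 + 207 = 2418
Selection 6: 2418 + 207 = 2625
Selection 7: 2625 + 207 = 2832
Selection 8: 2832 + 207 = 3039
Selection 9: 3039 + 207 = 3246
Selection 10: 3246 + 207 = 3453
Selection 11: 3453 + 207 = 3660
Selection 12: 3660 + 207 = 3867
Selection 13: 3867 + 207 = 4074
Selection 14: 4074 + 207 = 4281 → 4281 − 4167 = 114
Selection 15: 114 + 207 = 321
Selection 16: 321 + 207 = 528
Selection 17: 528 + 207 = 735

1590, 1797, 2004, 2211, 2418, 2625, 2832, 3039, 3246, 3453, 3660, 3867, 4074, 114, 321, 528, 735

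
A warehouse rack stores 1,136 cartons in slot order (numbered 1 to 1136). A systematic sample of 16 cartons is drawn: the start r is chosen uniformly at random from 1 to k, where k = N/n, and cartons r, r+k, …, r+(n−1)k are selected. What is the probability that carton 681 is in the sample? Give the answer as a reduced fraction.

1/71

k = 1136/16 = 71.
Carton 681 is selected iff r ≡ 681 (mod 71); exactly one such r in {1,…,71}.
Inclusion probability = 1/71.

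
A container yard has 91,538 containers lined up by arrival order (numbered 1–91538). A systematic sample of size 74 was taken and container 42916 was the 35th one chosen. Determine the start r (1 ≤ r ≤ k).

858

k = 91538/74 = 1237
r = 42916 − (35−1)×1237 = 42916 − 42058 = 858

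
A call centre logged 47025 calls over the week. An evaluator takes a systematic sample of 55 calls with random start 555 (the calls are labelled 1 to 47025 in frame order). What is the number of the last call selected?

46725

k = 47025/55 = 855
55th selection = r + (55−1)·k = 555 + 54×855 = 555 + 46170 = 46725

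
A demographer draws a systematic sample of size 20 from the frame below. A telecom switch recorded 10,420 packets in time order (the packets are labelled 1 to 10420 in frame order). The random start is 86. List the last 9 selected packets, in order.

k = N/n = 10420/20 = 521
12th selection = 86 + 11×521 = 5817
13th: 5817 + 521 = 6338
14th: 6338 + 521 = 6859
15th: 6859 + 521 = 7380
16th: 7380 + 521 = 7901
17th: 7901 + 521 = 8422
18th: 8422 + 521 = 8943
19th: 8943 + 521 = 9464
20th: 9464 + 521 = 9985

5817, 6338, 6859, 7380, 7901, 8422, 8943, 9464, 9985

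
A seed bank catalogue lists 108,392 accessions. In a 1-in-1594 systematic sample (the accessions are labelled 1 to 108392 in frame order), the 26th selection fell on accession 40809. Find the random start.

959

k = 1594
r = 40809 − (26−1)×1594 = 40809 − 39850 = 959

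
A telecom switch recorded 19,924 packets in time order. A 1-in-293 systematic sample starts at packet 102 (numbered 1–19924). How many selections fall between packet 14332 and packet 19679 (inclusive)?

k = 293
First selection ≥ 14332: 102 + ⌈(14332−102)/293⌉·293 = 102 + 49×293 = 14459
Last selection ≤ 19679: 102 + ⌊(19679−102)/293⌋·293 = 102 + 66×293 = 19440
Count = 66 − 49 + 1 = 18

18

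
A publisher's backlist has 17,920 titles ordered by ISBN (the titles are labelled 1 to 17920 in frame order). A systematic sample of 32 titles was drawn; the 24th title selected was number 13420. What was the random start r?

k = 17920/32 = 560
r = 13420 − (24−1)×560 = 13420 − 12880 = 540

540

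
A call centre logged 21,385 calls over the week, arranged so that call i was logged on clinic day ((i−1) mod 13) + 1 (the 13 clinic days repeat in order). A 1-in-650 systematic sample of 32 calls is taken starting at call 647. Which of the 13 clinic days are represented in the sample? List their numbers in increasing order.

Consecutive selections differ by k = 650, so their clinic day numbers differ by 650 mod 13 = 0.
gcd(650, 13) = 13, so the sample visits 13/13 = 1 distinct residues mod 13.
Start 647 is clinic day 10; the clinic days hit are 10.

10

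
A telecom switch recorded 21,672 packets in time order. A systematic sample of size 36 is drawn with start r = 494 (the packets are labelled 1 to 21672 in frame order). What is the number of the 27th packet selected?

16146

k = 21672/36 = 602
27th selection = r + (27−1)·k = 494 + 26×602 = 494 + 15652 = 16146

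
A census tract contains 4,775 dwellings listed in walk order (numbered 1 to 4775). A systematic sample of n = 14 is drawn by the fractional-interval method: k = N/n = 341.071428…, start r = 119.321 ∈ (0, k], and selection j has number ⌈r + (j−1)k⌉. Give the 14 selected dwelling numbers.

j=1: r + 0k = 119.321 → ⌈·⌉ = 120
j=2: r + 1k = 460.392428… → ⌈·⌉ = 461
j=3: r + 2k = 801.463857… → ⌈·⌉ = 802
j=4: r + 3k = 1142.535285… → ⌈·⌉ = 1143
j=5: r + 4k = 1483.606714… → ⌈·⌉ = 1484
j=6: r + 5k = 1824.678142… → ⌈·⌉ = 1825
j=7: r + 6k = 2165.749571… → ⌈·⌉ = 2166
j=8: r + 7k = 2506.821 → ⌈·⌉ = 2507
j=9: r + 8k = 2847.892428… → ⌈·⌉ = 2848
j=10: r + 9k = 3188.963857… → ⌈·⌉ = 3189
j=11: r + 10k = 3530.035285… → ⌈·⌉ = 3531
j=12: r + 11k = 3871.106714… → ⌈·⌉ = 3872
j=13: r + 12k = 4212.178142… → ⌈·⌉ = 4213
j=14: r + 13k = 4553.249571… → ⌈·⌉ = 4554

120, 461, 802, 1143, 1484, 1825, 2166, 2507, 2848, 3189, 3531, 3872, 4213, 4554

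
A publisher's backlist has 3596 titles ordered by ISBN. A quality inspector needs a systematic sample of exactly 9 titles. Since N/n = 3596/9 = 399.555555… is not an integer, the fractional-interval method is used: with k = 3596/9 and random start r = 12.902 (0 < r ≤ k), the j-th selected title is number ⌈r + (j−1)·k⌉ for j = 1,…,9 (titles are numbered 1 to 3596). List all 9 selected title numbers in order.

13, 413, 813, 1212, 1612, 2011, 2411, 2810, 3210

j=1: r + 0k = 12.902 → ⌈·⌉ = 13
j=2: r + 1k = 412.457555… → ⌈·⌉ = 413
j=3: r + 2k = 812.013111… → ⌈·⌉ = 813
j=4: r + 3k = 1211.568666… → ⌈·⌉ = 1212
j=5: r + 4k = 1611.124222… → ⌈·⌉ = 1612
j=6: r + 5k = 2010.679777… → ⌈·⌉ = 2011
j=7: r + 6k = 2410.235333… → ⌈·⌉ = 2411
j=8: r + 7k = 2809.790888… → ⌈·⌉ = 2810
j=9: r + 8k = 3209.346444… → ⌈·⌉ = 3210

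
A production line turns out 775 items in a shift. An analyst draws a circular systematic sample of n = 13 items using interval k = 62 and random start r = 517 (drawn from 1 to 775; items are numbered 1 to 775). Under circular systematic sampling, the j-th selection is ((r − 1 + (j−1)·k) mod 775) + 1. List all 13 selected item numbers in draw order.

517, 579, 641, 703, 765, 52, 114, 176, 238, 300, 362, 424, 486

Selection 1: 517
Selection 2: 517 + 62 = 579
Selection 3: 579 + 62 = 641
Selection 4: 641 + 62 = 703
Selection 5: 703 + 62 = 765
Selection 6: 765 + 62 = 827 → 827 − 775 = 52
Selection 7: 52 + 62 = 114
Selection 8: 114 + 62 = 176
Selection 9: 176 + 62 = 238
Selection 10: 238 + 62 = 300
Selection 11: 300 + 62 = 362
Selection 12: 362 + 62 = 424
Selection 13: 424 + 62 = 486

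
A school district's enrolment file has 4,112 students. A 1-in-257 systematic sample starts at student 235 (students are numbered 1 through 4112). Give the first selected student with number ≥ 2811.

3062

k = 257
Steps past start: ⌈(2811 − 235)/257⌉ = ⌈2576/257⌉ = 11
Selected student: 235 + 11×257 = 3062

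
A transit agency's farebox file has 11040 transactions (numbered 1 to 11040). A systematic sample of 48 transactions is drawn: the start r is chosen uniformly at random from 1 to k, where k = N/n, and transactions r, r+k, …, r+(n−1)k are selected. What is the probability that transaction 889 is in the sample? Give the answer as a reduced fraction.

k = 11040/48 = 230.
Transaction 889 is selected iff r ≡ 889 (mod 230); exactly one such r in {1,…,230}.
Inclusion probability = 1/230.

1/230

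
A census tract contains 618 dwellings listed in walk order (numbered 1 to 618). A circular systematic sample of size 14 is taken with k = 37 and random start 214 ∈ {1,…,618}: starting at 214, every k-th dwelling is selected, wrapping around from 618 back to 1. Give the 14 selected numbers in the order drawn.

214, 251, 288, 325, 362, 399, 436, 473, 510, 547, 584, 3, 40, 77

Selection 1: 214
Selection 2: 214 + 37 = 251
Selection 3: 251 + 37 = 288
Selection 4: 288 + 37 = 325
Selection 5: 325 + 37 = 362
Selection 6: 362 + 37 = 399
Selection 7: 399 + 37 = 436
Selection 8: 436 + 37 = 473
Selection 9: 473 + 37 = 510
Selection 10: 510 + 37 = 547
Selection 11: 547 + 37 = 584
Selection 12: 584 + 37 = 621 → 621 − 618 = 3
Selection 13: 3 + 37 = 40
Selection 14: 40 + 37 = 77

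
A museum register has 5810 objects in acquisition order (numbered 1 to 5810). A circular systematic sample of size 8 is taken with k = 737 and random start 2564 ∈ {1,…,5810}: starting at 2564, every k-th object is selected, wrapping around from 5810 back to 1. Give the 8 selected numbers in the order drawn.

Selection 1: 2564
Selection 2: 2564 + 737 = 3301
Selection 3: 3301 + 737 = 4038
Selection 4: 4038 + 737 = 4775
Selection 5: 4775 + 737 = 5512
Selection 6: 5512 + 737 = 6249 → 6249 − 5810 = 439
Selection 7: 439 + 737 = 1176
Selection 8: 1176 + 737 = 1913

2564, 3301, 4038, 4775, 5512, 439, 1176, 1913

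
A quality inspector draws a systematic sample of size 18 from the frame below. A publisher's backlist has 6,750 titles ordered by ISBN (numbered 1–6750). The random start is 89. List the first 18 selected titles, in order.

k = N/n = 6750/18 = 375
title 1: 89
title 2: 89 + 375 = 464
title 3: 464 + 375 = 839
title 4: 839 + 375 = 1214
title 5: 1214 + 375 = 1589
title 6: 1589 + 375 = 1964
title 7: 1964 + 375 = 2339
title 8: 2339 + 375 = 2714
title 9: 2714 + 375 = 3089
title 10: 3089 + 375 = 3464
title 11: 3464 + 375 = 3839
title 12: 3839 + 375 = 4214
title 13: 4214 + 375 = 4589
title 14: 4589 + 375 = 4964
title 15: 4964 + 375 = 5339
title 16: 5339 + 375 = 5714
title 17: 5714 + 375 = 6089
title 18: 6089 + 375 = 6464

89, 464, 839, 1214, 1589, 1964, 2339, 2714, 3089, 3464, 3839, 4214, 4589, 4964, 5339, 5714, 6089, 6464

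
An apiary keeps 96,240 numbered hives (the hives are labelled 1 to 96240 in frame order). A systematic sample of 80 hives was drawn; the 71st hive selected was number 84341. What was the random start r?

131

k = 96240/80 = 1203
r = 84341 − (71−1)×1203 = 84341 − 84210 = 131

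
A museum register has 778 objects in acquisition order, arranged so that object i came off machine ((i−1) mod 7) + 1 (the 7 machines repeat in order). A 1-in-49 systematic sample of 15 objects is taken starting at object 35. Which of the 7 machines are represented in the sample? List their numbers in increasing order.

7

Consecutive selections differ by k = 49, so their machine numbers differ by 49 mod 7 = 0.
gcd(49, 7) = 7, so the sample visits 7/7 = 1 distinct residues mod 7.
Start 35 is machine 7; the machines hit are 7.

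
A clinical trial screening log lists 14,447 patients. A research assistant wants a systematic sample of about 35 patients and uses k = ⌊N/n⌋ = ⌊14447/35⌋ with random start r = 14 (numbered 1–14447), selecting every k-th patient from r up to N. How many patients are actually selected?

36

k = ⌊14447/35⌋ = 412
Achieved size = ⌊(14447 − 14)/412⌋ + 1 = ⌊14433/412⌋ + 1 = 35 + 1 = 36
(last selection: 14 + 35×412 = 14434 ≤ 14447; next would be 14846 > 14447)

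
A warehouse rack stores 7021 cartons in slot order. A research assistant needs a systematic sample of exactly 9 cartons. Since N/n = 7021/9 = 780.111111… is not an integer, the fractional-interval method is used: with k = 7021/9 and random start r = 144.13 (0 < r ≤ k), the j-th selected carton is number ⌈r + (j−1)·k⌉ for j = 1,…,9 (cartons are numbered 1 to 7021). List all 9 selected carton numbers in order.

145, 925, 1705, 2485, 3265, 4045, 4825, 5605, 6386

j=1: r + 0k = 144.13 → ⌈·⌉ = 145
j=2: r + 1k = 924.241111… → ⌈·⌉ = 925
j=3: r + 2k = 1704.352222… → ⌈·⌉ = 1705
j=4: r + 3k = 2484.463333… → ⌈·⌉ = 2485
j=5: r + 4k = 3264.574444… → ⌈·⌉ = 3265
j=6: r + 5k = 4044.685555… → ⌈·⌉ = 4045
j=7: r + 6k = 4824.796666… → ⌈·⌉ = 4825
j=8: r + 7k = 5604.907777… → ⌈·⌉ = 5605
j=9: r + 8k = 6385.018888… → ⌈·⌉ = 6386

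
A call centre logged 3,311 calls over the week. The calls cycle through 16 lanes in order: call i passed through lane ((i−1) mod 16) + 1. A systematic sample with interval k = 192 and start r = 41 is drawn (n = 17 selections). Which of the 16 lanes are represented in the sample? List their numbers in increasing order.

Consecutive selections differ by k = 192, so their lane numbers differ by 192 mod 16 = 0.
gcd(192, 16) = 16, so the sample visits 16/16 = 1 distinct residues mod 16.
Start 41 is lane 9; the lanes hit are 9.

9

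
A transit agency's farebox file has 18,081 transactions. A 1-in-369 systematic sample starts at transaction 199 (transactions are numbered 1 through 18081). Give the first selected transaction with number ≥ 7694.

7948

k = 369
Steps past start: ⌈(7694 − 199)/369⌉ = ⌈7495/369⌉ = 21
Selected transaction: 199 + 21×369 = 7948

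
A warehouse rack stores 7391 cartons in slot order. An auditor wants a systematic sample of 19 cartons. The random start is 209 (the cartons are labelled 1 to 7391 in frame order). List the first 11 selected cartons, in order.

k = N/n = 7391/19 = 389
carton 1: 209
carton 2: 209 + 389 = 598
carton 3: 598 + 389 = 987
carton 4: 987 + 389 = 1376
carton 5: 1376 + 389 = 1765
carton 6: 1765 + 389 = 2154
carton 7: 2154 + 389 = 2543
carton 8: 2543 + 389 = 2932
carton 9: 2932 + 389 = 3321
carton 10: 3321 + 389 = 3710
carton 11: 3710 + 389 = 4099

209, 598, 987, 1376, 1765, 2154, 2543, 2932, 3321, 3710, 4099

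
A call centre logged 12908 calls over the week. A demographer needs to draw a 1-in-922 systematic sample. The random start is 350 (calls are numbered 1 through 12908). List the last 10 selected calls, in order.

4038, 4960, 5882, 6804, 7726, 8648, 9570, 10492, 11414, 12336

5th selection = 350 + 4×922 = 4038
6th: 4038 + 922 = 4960
7th: 4960 + 922 = 5882
8th: 5882 + 922 = 6804
9th: 6804 + 922 = 7726
10th: 7726 + 922 = 8648
11th: 8648 + 922 = 9570
12th: 9570 + 922 = 10492
13th: 10492 + 922 = 11414
14th: 11414 + 922 = 12336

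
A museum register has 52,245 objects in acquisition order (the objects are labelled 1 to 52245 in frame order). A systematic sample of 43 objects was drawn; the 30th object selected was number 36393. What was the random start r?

1158

k = 52245/43 = 1215
r = 36393 − (30−1)×1215 = 36393 − 35235 = 1158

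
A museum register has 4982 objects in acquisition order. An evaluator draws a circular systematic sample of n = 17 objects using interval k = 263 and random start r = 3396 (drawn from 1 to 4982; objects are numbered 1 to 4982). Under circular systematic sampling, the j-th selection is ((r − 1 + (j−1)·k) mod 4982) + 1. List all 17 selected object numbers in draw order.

3396, 3659, 3922, 4185, 4448, 4711, 4974, 255, 518, 781, 1044, 1307, 1570, 1833, 2096, 2359, 2622

Selection 1: 3396
Selection 2: 3396 + 263 = 3659
Selection 3: 3659 + 263 = 3922
Selection 4: 3922 + 263 = 4185
Selection 5: 4185 + 263 = 4448
Selection 6: 4448 + 263 = 4711
Selection 7: 4711 + 263 = 4974
Selection 8: 4974 + 263 = 5237 → 5237 − 4982 = 255
Selection 9: 255 + 263 = 518
Selection 10: 518 + 263 = 781
Selection 11: 781 + 263 = 1044
Selection 12: 1044 + 263 = 1307
Selection 13: 1307 + 263 = 1570
Selection 14: 1570 + 263 = 1833
Selection 15: 1833 + 263 = 2096
Selection 16: 2096 + 263 = 2359
Selection 17: 2359 + 263 = 2622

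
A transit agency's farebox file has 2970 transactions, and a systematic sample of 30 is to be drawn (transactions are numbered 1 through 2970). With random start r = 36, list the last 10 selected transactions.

2016, 2115, 2214, 2313, 2412, 2511, 2610, 2709, 2808, 2907

k = N/n = 2970/30 = 99
21st selection = 36 + 20×99 = 2016
22nd: 2016 + 99 = 2115
23rd: 2115 + 99 = 2214
24th: 2214 + 99 = 2313
25th: 2313 + 99 = 2412
26th: 2412 + 99 = 2511
27th: 2511 + 99 = 2610
28th: 2610 + 99 = 2709
29th: 2709 + 99 = 2808
30th: 2808 + 99 = 2907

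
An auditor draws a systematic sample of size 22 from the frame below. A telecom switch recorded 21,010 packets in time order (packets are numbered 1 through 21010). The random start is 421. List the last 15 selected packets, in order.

7106, 8061, 9016, 9971, 10926, 11881, 12836, 13791, 14746, 15701, 16656, 17611, 18566, 19521, 20476

k = N/n = 21010/22 = 955
8th selection = 421 + 7×955 = 7106
9th: 7106 + 955 = 8061
10th: 8061 + 955 = 9016
11th: 9016 + 955 = 9971
12th: 9971 + 955 = 10926
13th: 10926 + 955 = 11881
14th: 11881 + 955 = 12836
15th: 12836 + 955 = 13791
16th: 13791 + 955 = 14746
17th: 14746 + 955 = 15701
18th: 15701 + 955 = 16656
19th: 16656 + 955 = 17611
20th: 17611 + 955 = 18566
21st: 18566 + 955 = 19521
22nd: 19521 + 955 = 20476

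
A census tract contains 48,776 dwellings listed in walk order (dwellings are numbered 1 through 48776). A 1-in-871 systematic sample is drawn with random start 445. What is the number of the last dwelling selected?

k = 871
56th selection = r + (56−1)·k = 445 + 55×871 = 445 + 47905 = 48350

48350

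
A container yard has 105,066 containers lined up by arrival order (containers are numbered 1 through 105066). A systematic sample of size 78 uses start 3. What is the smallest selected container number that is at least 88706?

88905

k = 105066/78 = 1347
Steps past start: ⌈(88706 − 3)/1347⌉ = ⌈88703/1347⌉ = 66
Selected container: 3 + 66×1347 = 88905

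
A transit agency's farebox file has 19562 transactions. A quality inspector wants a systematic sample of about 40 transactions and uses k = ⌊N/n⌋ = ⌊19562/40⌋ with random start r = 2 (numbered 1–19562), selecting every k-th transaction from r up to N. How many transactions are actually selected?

k = ⌊19562/40⌋ = 489
Achieved size = ⌊(19562 − 2)/489⌋ + 1 = ⌊19560/489⌋ + 1 = 40 + 1 = 41
(last selection: 2 + 40×489 = 19562 ≤ 19562; next would be 20051 > 19562)

41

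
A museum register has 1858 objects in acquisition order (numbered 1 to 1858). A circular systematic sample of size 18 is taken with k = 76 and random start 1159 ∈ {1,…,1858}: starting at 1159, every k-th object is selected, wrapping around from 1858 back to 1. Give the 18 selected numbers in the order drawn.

1159, 1235, 1311, 1387, 1463, 1539, 1615, 1691, 1767, 1843, 61, 137, 213, 289, 365, 441, 517, 593

Selection 1: 1159
Selection 2: 1159 + 76 = 1235
Selection 3: 1235 + 76 = 1311
Selection 4: 1311 + 76 = 1387
Selection 5: 1387 + 76 = 1463
Selection 6: 1463 + 76 = 1539
Selection 7: 1539 + 76 = 1615
Selection 8: 1615 + 76 = 1691
Selection 9: 1691 + 76 = 1767
Selection 10: 1767 + 76 = 1843
Selection 11: 1843 + 76 = 1919 → 1919 − 1858 = 61
Selection 12: 61 + 76 = 137
Selection 13: 137 + 76 = 213
Selection 14: 213 + 76 = 289
Selection 15: 289 + 76 = 365
Selection 16: 365 + 76 = 441
Selection 17: 441 + 76 = 517
Selection 18: 517 + 76 = 593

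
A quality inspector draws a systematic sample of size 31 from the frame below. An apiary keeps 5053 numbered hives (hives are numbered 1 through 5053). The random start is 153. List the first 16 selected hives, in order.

k = N/n = 5053/31 = 163
hive 1: 153
hive 2: 153 + 163 = 316
hive 3: 316 + 163 = 479
hive 4: 479 + 163 = 642
hive 5: 642 + 163 = 805
hive 6: 805 + 163 = 968
hive 7: 968 + 163 = 1131
hive 8: 1131 + 163 = 1294
hive 9: 1294 + 163 = 1457
hive 10: 1457 + 163 = 1620
hive 11: 1620 + 163 = 1783
hive 12: 1783 + 163 = 1946
hive 13: 1946 + 163 = 2109
hive 14: 2109 + 163 = 2272
hive 15: 2272 + 163 = 2435
hive 16: 2435 + 163 = 2598

153, 316, 479, 642, 805, 968, 1131, 1294, 1457, 1620, 1783, 1946, 2109, 2272, 2435, 2598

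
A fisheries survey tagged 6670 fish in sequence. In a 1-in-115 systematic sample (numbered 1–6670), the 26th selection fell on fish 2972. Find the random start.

k = 115
r = 2972 − (26−1)×115 = 2972 − 2875 = 97

97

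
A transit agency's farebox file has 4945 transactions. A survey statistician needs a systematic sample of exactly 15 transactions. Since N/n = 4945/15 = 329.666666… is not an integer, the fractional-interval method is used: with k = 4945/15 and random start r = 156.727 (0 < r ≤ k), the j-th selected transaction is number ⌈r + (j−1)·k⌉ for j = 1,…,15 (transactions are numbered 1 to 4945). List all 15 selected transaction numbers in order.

157, 487, 817, 1146, 1476, 1806, 2135, 2465, 2795, 3124, 3454, 3784, 4113, 4443, 4773

j=1: r + 0k = 156.727 → ⌈·⌉ = 157
j=2: r + 1k = 486.393666… → ⌈·⌉ = 487
j=3: r + 2k = 816.060333… → ⌈·⌉ = 817
j=4: r + 3k = 1145.727 → ⌈·⌉ = 1146
j=5: r + 4k = 1475.393666… → ⌈·⌉ = 1476
j=6: r + 5k = 1805.060333… → ⌈·⌉ = 1806
j=7: r + 6k = 2134.727 → ⌈·⌉ = 2135
j=8: r + 7k = 2464.393666… → ⌈·⌉ = 2465
j=9: r + 8k = 2794.060333… → ⌈·⌉ = 2795
j=10: r + 9k = 3123.727 → ⌈·⌉ = 3124
j=11: r + 10k = 3453.393666… → ⌈·⌉ = 3454
j=12: r + 11k = 3783.060333… → ⌈·⌉ = 3784
j=13: r + 12k = 4112.727 → ⌈·⌉ = 4113
j=14: r + 13k = 4442.393666… → ⌈·⌉ = 4443
j=15: r + 14k = 4772.060333… → ⌈·⌉ = 4773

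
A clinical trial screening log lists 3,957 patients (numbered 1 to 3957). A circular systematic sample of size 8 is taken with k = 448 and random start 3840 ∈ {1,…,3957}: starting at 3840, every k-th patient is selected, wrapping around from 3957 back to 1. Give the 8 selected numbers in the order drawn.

3840, 331, 779, 1227, 1675, 2123, 2571, 3019

Selection 1: 3840
Selection 2: 3840 + 448 = 4288 → 4288 − 3957 = 331
Selection 3: 331 + 448 = 779
Selection 4: 779 + 448 = 1227
Selection 5: 1227 + 448 = 1675
Selection 6: 1675 + 448 = 2123
Selection 7: 2123 + 448 = 2571
Selection 8: 2571 + 448 = 3019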